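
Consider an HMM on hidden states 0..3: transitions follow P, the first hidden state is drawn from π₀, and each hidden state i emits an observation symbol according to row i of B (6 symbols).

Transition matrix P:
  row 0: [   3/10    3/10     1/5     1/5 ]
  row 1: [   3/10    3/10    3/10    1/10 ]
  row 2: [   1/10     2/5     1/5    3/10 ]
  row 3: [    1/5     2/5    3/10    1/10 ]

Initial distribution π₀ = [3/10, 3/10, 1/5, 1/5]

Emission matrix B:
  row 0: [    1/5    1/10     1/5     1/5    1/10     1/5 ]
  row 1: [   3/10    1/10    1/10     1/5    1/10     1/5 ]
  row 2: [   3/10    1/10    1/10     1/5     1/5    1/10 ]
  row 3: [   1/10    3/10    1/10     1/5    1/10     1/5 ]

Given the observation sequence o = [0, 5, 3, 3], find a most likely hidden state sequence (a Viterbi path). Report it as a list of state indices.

t=0: δ = [6.000e-02, 9.000e-02, 6.000e-02, 2.000e-02]  (obs o_0=0)
t=1: δ = [5.400e-03, 5.400e-03, 2.700e-03, 3.600e-03]  ψ = [1, 1, 1, 2]  (obs o_1=5)
t=2: δ = [3.240e-04, 3.240e-04, 3.240e-04, 2.160e-04]  ψ = [0, 0, 1, 0]  (obs o_2=3)
t=3: δ = [1.944e-05, 2.592e-05, 1.944e-05, 1.944e-05]  ψ = [0, 2, 1, 2]  (obs o_3=3)
backtrack: best end state = 1; path = [1, 1, 2, 1]

path = [1, 1, 2, 1]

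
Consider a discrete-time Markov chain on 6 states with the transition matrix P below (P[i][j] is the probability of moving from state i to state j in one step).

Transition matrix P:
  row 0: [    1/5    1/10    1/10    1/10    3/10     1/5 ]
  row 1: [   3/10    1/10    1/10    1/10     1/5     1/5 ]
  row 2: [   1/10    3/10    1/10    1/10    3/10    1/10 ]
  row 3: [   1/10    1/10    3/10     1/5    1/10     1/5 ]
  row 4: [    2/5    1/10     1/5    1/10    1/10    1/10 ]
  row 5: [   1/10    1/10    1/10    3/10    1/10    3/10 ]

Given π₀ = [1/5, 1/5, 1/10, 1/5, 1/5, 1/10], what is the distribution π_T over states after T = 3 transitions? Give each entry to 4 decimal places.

π = [0.2028, 0.1292, 0.1488, 0.1518, 0.1824, 0.1850]

t=0: π = [0.2000, 0.2000, 0.1000, 0.2000, 0.2000, 0.1000]
t=1: π = [0.2200, 0.1200, 0.1600, 0.1400, 0.1800, 0.1800]
t=2: π = [0.2000, 0.1320, 0.1460, 0.1500, 0.1880, 0.1840]
t=3: π = [0.2028, 0.1292, 0.1488, 0.1518, 0.1824, 0.1850]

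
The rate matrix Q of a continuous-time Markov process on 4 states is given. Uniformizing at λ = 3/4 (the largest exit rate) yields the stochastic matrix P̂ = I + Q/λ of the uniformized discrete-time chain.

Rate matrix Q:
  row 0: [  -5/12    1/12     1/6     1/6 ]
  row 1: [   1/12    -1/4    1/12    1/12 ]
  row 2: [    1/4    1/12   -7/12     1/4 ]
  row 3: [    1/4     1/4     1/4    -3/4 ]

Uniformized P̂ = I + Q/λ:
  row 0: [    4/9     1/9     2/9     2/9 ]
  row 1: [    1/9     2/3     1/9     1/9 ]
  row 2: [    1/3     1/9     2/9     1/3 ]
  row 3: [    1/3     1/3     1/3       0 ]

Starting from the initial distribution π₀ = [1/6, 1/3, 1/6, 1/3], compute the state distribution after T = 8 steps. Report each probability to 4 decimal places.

t=0: π = [0.1667, 0.3333, 0.1667, 0.3333]
t=1: π = [0.2778, 0.3704, 0.2222, 0.1296]
t=2: π = [0.2819, 0.3457, 0.1955, 0.1770]
t=3: π = [0.2878, 0.3425, 0.2035, 0.1662]
t=4: π = [0.2892, 0.3383, 0.2026, 0.1698]
t=5: π = [0.2903, 0.3368, 0.2035, 0.1694]
t=6: π = [0.2907, 0.3359, 0.2036, 0.1698]
t=7: π = [0.2910, 0.3354, 0.2038, 0.1698]
t=8: π = [0.2911, 0.3352, 0.2038, 0.1699]

π = [0.2911, 0.3352, 0.2038, 0.1699]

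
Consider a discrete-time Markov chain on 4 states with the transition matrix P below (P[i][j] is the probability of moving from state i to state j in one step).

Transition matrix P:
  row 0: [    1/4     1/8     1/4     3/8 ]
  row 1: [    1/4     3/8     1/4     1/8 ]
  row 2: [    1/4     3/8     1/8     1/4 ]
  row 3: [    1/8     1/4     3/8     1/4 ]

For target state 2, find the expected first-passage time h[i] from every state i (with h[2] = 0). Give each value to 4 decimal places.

h = [3.5000, 3.6250, 0.0000, 3.1250]

First-step conditioning: h[2] = 0; for i ≠ 2, h[i] = 1 + Σ_k P[i][k]·h[k].
  h[0] = 1 + 1/4·h[0] + 1/8·h[1] + 3/8·h[3]
  h[1] = 1 + 1/4·h[0] + 3/8·h[1] + 1/8·h[3]
  h[3] = 1 + 1/8·h[0] + 1/4·h[1] + 1/4·h[3]
Solving the 3×3 linear system over states ≠ 2 gives exactly h = [7/2, 29/8, 0, 25/8] (h[2] = 0 is the target).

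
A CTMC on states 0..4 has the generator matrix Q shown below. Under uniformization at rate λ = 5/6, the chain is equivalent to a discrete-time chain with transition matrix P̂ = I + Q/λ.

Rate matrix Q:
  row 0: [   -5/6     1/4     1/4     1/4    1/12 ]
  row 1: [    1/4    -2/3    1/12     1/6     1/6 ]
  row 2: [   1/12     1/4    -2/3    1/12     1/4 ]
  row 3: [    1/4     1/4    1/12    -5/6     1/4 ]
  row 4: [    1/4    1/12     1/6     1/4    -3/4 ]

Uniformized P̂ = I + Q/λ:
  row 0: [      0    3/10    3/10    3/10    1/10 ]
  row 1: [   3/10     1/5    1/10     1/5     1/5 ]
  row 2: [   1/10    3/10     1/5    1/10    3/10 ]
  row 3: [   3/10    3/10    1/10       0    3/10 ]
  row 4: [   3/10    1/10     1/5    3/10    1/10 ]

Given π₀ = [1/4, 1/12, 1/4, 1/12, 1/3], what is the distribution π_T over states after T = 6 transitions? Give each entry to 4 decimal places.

π = [0.2033, 0.2371, 0.1781, 0.1851, 0.1964]

t=0: π = [0.2500, 0.0833, 0.2500, 0.0833, 0.3333]
t=1: π = [0.1750, 0.2250, 0.2083, 0.2167, 0.1750]
t=2: π = [0.2058, 0.2425, 0.1733, 0.1708, 0.2075]
t=3: π = [0.2036, 0.2343, 0.1793, 0.1898, 0.1931]
t=4: π = [0.2031, 0.2380, 0.1780, 0.1838, 0.1972]
t=5: π = [0.2035, 0.2368, 0.1781, 0.1855, 0.1961]
t=6: π = [0.2033, 0.2371, 0.1781, 0.1851, 0.1964]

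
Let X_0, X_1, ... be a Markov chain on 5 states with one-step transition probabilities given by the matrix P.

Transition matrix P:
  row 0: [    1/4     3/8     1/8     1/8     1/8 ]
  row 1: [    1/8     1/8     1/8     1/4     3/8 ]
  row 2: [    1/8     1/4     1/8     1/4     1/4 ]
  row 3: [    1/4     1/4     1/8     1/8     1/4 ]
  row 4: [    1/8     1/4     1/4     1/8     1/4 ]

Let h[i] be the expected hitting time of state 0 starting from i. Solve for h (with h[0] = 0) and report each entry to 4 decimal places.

h = [0.0000, 6.7254, 6.7150, 5.9689, 6.8083]

First-step conditioning: h[0] = 0; for i ≠ 0, h[i] = 1 + Σ_k P[i][k]·h[k].
  h[1] = 1 + 1/8·h[1] + 1/8·h[2] + 1/4·h[3] + 3/8·h[4]
  h[2] = 1 + 1/4·h[1] + 1/8·h[2] + 1/4·h[3] + 1/4·h[4]
  h[3] = 1 + 1/4·h[1] + 1/8·h[2] + 1/8·h[3] + 1/4·h[4]
  h[4] = 1 + 1/4·h[1] + 1/4·h[2] + 1/8·h[3] + 1/4·h[4]
Solving the 4×4 linear system over states ≠ 0 gives exactly h = [0, 1298/193, 1296/193, 1152/193, 1314/193] (h[0] = 0 is the target).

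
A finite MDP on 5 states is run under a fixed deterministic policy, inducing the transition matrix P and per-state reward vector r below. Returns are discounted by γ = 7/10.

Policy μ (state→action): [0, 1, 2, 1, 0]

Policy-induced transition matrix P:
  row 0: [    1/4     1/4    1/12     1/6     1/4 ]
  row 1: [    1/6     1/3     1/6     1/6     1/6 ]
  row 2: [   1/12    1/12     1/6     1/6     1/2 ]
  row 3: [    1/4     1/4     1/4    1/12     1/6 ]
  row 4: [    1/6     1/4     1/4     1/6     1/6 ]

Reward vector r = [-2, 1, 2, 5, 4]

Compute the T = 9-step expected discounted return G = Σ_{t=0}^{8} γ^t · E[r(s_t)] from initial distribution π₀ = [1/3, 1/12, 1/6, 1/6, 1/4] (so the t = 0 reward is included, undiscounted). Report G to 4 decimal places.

t=0: π = [0.3333, 0.0833, 0.1667, 0.1667, 0.2500], E[r] = 1.5833, γ^t·E[r] = 1.583333, running G = 1.583333
t=1: π = [0.1944, 0.2292, 0.1736, 0.1528, 0.2500], E[r] = 1.9514, γ^t·E[r] = 1.365972, running G = 2.949306
t=2: π = [0.1811, 0.2402, 0.1840, 0.1539, 0.2407], E[r] = 1.9786, γ^t·E[r] = 0.969508, running G = 3.918814
t=3: π = [0.1793, 0.2393, 0.1845, 0.1538, 0.2431], E[r] = 1.9914, γ^t·E[r] = 0.683039, running G = 4.601853
t=4: π = [0.1791, 0.2392, 0.1848, 0.1538, 0.2431], E[r] = 1.9923, γ^t·E[r] = 0.478354, running G = 5.080207
t=5: π = [0.1790, 0.2391, 0.1848, 0.1538, 0.2432], E[r] = 1.9928, γ^t·E[r] = 0.334922, running G = 5.415129
t=6: π = [0.1790, 0.2391, 0.1848, 0.1538, 0.2432], E[r] = 1.9928, γ^t·E[r] = 0.234450, running G = 5.649579
t=7: π = [0.1790, 0.2391, 0.1848, 0.1538, 0.2432], E[r] = 1.9928, γ^t·E[r] = 0.164116, running G = 5.813695
t=8: π = [0.1790, 0.2391, 0.1848, 0.1538, 0.2432], E[r] = 1.9928, γ^t·E[r] = 0.114881, running G = 5.928576

G = 5.9286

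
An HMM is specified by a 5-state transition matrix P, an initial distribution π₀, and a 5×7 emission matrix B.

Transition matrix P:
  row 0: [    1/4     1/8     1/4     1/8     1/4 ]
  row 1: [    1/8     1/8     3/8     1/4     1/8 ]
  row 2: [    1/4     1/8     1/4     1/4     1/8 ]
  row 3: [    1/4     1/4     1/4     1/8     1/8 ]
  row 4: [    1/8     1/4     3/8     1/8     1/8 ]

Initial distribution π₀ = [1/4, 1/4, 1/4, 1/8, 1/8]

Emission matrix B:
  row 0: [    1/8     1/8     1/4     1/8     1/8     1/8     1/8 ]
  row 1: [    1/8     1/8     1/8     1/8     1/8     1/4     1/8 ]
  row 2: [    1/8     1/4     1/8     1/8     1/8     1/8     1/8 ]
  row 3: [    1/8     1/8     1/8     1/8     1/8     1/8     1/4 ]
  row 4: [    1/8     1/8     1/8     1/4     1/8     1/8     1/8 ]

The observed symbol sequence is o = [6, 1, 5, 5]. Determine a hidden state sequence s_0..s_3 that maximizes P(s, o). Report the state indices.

t=0: δ = [3.125e-02, 3.125e-02, 3.125e-02, 3.125e-02, 1.562e-02]  (obs o_0=6)
t=1: δ = [9.766e-04, 9.766e-04, 2.930e-03, 9.766e-04, 9.766e-04]  ψ = [0, 3, 1, 1, 0]  (obs o_1=1)
t=2: δ = [9.155e-05, 9.155e-05, 9.155e-05, 9.155e-05, 4.578e-05]  ψ = [2, 2, 2, 2, 2]  (obs o_2=5)
t=3: δ = [2.861e-06, 5.722e-06, 4.292e-06, 2.861e-06, 2.861e-06]  ψ = [0, 3, 1, 1, 0]  (obs o_3=5)
backtrack: best end state = 1; path = [1, 2, 3, 1]

path = [1, 2, 3, 1]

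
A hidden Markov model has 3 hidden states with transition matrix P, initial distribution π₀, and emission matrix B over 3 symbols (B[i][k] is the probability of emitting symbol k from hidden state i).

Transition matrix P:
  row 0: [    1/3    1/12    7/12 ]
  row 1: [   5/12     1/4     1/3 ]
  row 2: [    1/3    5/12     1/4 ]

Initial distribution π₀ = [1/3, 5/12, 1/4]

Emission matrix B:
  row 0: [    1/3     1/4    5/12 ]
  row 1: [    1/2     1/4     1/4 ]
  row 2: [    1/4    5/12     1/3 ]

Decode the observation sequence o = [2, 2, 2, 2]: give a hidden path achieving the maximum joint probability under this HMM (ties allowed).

path = [0, 2, 0, 2]

t=0: δ = [1.389e-01, 1.042e-01, 8.333e-02]  (obs o_0=2)
t=1: δ = [1.929e-02, 8.681e-03, 2.701e-02]  ψ = [0, 2, 0]  (obs o_1=2)
t=2: δ = [3.751e-03, 2.813e-03, 3.751e-03]  ψ = [2, 2, 0]  (obs o_2=2)
t=3: δ = [5.210e-04, 3.907e-04, 7.293e-04]  ψ = [0, 2, 0]  (obs o_3=2)
backtrack: best end state = 2; path = [0, 2, 0, 2]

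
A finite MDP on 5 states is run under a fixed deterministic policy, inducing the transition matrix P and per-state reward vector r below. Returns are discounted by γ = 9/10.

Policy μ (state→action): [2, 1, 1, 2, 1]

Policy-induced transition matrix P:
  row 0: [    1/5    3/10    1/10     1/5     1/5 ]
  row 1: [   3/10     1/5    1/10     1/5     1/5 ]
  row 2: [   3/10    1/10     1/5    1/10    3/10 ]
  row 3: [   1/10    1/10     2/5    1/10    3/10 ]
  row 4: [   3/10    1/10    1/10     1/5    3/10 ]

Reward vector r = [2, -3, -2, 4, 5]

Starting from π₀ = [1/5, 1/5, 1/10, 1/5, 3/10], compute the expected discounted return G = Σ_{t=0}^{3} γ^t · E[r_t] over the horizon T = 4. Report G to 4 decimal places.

t=0: π = [0.2000, 0.2000, 0.1000, 0.2000, 0.3000], E[r] = 1.9000, γ^t·E[r] = 1.900000, running G = 1.900000
t=1: π = [0.2400, 0.1600, 0.1700, 0.1700, 0.2600], E[r] = 1.6400, γ^t·E[r] = 1.476000, running G = 3.376000
t=2: π = [0.2420, 0.1640, 0.1680, 0.1660, 0.2600], E[r] = 1.6200, γ^t·E[r] = 1.312200, running G = 4.688200
t=3: π = [0.2426, 0.1648, 0.1666, 0.1666, 0.2594], E[r] = 1.6210, γ^t·E[r] = 1.181709, running G = 5.869909

G = 5.8699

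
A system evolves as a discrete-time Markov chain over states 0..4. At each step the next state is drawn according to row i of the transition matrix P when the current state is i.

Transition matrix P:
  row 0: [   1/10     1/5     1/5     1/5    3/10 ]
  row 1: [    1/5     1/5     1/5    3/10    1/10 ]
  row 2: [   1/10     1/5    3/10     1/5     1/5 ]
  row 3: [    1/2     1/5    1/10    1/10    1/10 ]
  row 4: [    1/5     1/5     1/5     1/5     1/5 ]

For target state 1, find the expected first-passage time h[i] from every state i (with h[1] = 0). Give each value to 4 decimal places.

h = [5.0000, 0.0000, 5.0000, 5.0000, 5.0000]

First-step conditioning: h[1] = 0; for i ≠ 1, h[i] = 1 + Σ_k P[i][k]·h[k].
  h[0] = 1 + 1/10·h[0] + 1/5·h[2] + 1/5·h[3] + 3/10·h[4]
  h[2] = 1 + 1/10·h[0] + 3/10·h[2] + 1/5·h[3] + 1/5·h[4]
  h[3] = 1 + 1/2·h[0] + 1/10·h[2] + 1/10·h[3] + 1/10·h[4]
  h[4] = 1 + 1/5·h[0] + 1/5·h[2] + 1/5·h[3] + 1/5·h[4]
Solving the 4×4 linear system over states ≠ 1 gives exactly h = [5, 0, 5, 5, 5] (h[1] = 0 is the target).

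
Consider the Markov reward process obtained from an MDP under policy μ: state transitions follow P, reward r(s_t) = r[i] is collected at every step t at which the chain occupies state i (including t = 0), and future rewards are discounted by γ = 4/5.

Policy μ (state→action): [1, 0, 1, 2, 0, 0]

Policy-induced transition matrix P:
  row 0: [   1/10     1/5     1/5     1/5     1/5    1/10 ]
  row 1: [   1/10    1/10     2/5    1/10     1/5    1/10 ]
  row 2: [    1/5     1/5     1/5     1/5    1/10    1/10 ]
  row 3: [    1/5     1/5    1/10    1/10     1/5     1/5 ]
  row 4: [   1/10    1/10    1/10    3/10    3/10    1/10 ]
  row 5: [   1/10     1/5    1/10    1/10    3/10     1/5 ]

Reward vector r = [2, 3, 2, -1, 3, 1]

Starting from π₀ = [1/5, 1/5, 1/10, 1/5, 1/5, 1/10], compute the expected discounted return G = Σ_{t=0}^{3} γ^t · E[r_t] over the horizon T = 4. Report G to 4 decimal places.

t=0: π = [0.2000, 0.2000, 0.1000, 0.2000, 0.2000, 0.1000], E[r] = 1.7000, γ^t·E[r] = 1.700000, running G = 1.700000
t=1: π = [0.1300, 0.1600, 0.1900, 0.1700, 0.2200, 0.1300], E[r] = 1.7400, γ^t·E[r] = 1.392000, running G = 3.092000
t=2: π = [0.1360, 0.1620, 0.1800, 0.1760, 0.2160, 0.1300], E[r] = 1.7200, γ^t·E[r] = 1.100800, running G = 4.192800
t=3: π = [0.1356, 0.1622, 0.1802, 0.1748, 0.2166, 0.1306], E[r] = 1.7238, γ^t·E[r] = 0.882586, running G = 5.075386

G = 5.0754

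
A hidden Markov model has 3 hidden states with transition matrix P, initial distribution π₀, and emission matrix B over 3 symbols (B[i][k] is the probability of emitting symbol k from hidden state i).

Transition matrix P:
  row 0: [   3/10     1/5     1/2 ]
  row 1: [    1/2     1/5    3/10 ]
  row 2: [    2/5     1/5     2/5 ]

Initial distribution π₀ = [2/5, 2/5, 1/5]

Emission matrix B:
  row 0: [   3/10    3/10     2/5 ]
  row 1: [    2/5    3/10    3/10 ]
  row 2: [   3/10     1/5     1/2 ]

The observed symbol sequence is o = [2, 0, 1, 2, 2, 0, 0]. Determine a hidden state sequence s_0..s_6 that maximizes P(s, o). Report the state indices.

path = [0, 2, 0, 2, 2, 0, 2]

t=0: δ = [1.600e-01, 1.200e-01, 1.000e-01]  (obs o_0=2)
t=1: δ = [1.800e-02, 1.280e-02, 2.400e-02]  ψ = [1, 0, 0]  (obs o_1=0)
t=2: δ = [2.880e-03, 1.440e-03, 1.920e-03]  ψ = [2, 2, 2]  (obs o_2=1)
t=3: δ = [3.456e-04, 1.728e-04, 7.200e-04]  ψ = [0, 0, 0]  (obs o_3=2)
t=4: δ = [1.152e-04, 4.320e-05, 1.440e-04]  ψ = [2, 2, 2]  (obs o_4=2)
t=5: δ = [1.728e-05, 1.152e-05, 1.728e-05]  ψ = [2, 2, 0]  (obs o_5=0)
t=6: δ = [2.074e-06, 1.382e-06, 2.592e-06]  ψ = [2, 0, 0]  (obs o_6=0)
backtrack: best end state = 2; path = [0, 2, 0, 2, 2, 0, 2]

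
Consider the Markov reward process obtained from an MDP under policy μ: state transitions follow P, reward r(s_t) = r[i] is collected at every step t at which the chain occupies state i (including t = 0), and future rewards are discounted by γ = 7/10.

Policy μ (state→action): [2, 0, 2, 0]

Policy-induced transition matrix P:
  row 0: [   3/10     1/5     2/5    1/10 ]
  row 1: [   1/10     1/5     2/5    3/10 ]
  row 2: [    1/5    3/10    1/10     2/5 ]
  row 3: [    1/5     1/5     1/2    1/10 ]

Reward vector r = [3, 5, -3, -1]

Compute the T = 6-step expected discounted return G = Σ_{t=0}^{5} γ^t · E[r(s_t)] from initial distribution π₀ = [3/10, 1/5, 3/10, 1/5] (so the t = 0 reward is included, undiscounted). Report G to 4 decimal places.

t=0: π = [0.3000, 0.2000, 0.3000, 0.2000], E[r] = 0.8000, γ^t·E[r] = 0.800000, running G = 0.800000
t=1: π = [0.2100, 0.2300, 0.3300, 0.2300], E[r] = 0.5600, γ^t·E[r] = 0.392000, running G = 1.192000
t=2: π = [0.1980, 0.2330, 0.3240, 0.2450], E[r] = 0.5420, γ^t·E[r] = 0.265580, running G = 1.457580
t=3: π = [0.1965, 0.2324, 0.3273, 0.2438], E[r] = 0.5258, γ^t·E[r] = 0.180349, running G = 1.637929
t=4: π = [0.1964, 0.2327, 0.3262, 0.2447], E[r] = 0.5296, γ^t·E[r] = 0.127167, running G = 1.765096
t=5: π = [0.1964, 0.2326, 0.3266, 0.2444], E[r] = 0.5280, γ^t·E[r] = 0.088735, running G = 1.853831

G = 1.8538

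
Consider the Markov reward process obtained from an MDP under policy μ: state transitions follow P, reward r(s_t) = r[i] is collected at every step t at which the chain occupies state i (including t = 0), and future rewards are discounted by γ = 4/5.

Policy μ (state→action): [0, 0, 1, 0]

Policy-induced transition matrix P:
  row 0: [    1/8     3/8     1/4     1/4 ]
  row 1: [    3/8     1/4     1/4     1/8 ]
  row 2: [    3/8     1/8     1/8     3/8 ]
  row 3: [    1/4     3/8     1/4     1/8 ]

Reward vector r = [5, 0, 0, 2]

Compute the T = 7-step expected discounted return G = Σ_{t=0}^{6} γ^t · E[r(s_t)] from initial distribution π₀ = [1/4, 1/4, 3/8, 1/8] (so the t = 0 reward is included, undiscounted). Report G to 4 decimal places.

G = 6.9830

t=0: π = [0.2500, 0.2500, 0.3750, 0.1250], E[r] = 1.5000, γ^t·E[r] = 1.500000, running G = 1.500000
t=1: π = [0.2969, 0.2500, 0.2031, 0.2500], E[r] = 1.9844, γ^t·E[r] = 1.587500, running G = 3.087500
t=2: π = [0.2695, 0.2930, 0.2246, 0.2129], E[r] = 1.7734, γ^t·E[r] = 1.135000, running G = 4.222500
t=3: π = [0.2810, 0.2822, 0.2219, 0.2148], E[r] = 1.8347, γ^t·E[r] = 0.939375, running G = 5.161875
t=4: π = [0.2779, 0.2842, 0.2223, 0.2156], E[r] = 1.8207, γ^t·E[r] = 0.745750, running G = 5.907625
t=5: π = [0.2786, 0.2839, 0.2222, 0.2153], E[r] = 1.8235, γ^t·E[r] = 0.597519, running G = 6.505144
t=6: π = [0.2784, 0.2840, 0.2222, 0.2154], E[r] = 1.8230, γ^t·E[r] = 0.477881, running G = 6.983024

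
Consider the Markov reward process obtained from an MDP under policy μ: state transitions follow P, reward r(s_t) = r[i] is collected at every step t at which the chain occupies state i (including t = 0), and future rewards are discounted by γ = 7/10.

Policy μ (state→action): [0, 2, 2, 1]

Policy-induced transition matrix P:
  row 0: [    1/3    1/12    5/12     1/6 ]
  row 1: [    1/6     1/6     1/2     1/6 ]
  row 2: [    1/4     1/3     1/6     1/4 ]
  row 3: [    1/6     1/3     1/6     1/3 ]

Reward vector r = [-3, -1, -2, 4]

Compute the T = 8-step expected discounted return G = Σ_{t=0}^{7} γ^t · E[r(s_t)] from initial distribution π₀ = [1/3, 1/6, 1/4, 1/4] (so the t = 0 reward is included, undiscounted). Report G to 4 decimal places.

G = -2.0029

t=0: π = [0.3333, 0.1667, 0.2500, 0.2500], E[r] = -0.6667, γ^t·E[r] = -0.666667, running G = -0.666667
t=1: π = [0.2431, 0.2222, 0.3056, 0.2292], E[r] = -0.6458, γ^t·E[r] = -0.452083, running G = -1.118750
t=2: π = [0.2326, 0.2355, 0.3015, 0.2303], E[r] = -0.6152, γ^t·E[r] = -0.301429, running G = -1.420179
t=3: π = [0.2306, 0.2359, 0.3033, 0.2302], E[r] = -0.6136, γ^t·E[r] = -0.210455, running G = -1.630634
t=4: π = [0.2304, 0.2364, 0.3029, 0.2303], E[r] = -0.6122, γ^t·E[r] = -0.146978, running G = -1.777612
t=5: π = [0.2303, 0.2363, 0.3031, 0.2303], E[r] = -0.6122, γ^t·E[r] = -0.102889, running G = -1.880501
t=6: π = [0.2303, 0.2364, 0.3030, 0.2303], E[r] = -0.6121, γ^t·E[r] = -0.072015, running G = -1.952516
t=7: π = [0.2303, 0.2364, 0.3030, 0.2303], E[r] = -0.6121, γ^t·E[r] = -0.050411, running G = -2.002927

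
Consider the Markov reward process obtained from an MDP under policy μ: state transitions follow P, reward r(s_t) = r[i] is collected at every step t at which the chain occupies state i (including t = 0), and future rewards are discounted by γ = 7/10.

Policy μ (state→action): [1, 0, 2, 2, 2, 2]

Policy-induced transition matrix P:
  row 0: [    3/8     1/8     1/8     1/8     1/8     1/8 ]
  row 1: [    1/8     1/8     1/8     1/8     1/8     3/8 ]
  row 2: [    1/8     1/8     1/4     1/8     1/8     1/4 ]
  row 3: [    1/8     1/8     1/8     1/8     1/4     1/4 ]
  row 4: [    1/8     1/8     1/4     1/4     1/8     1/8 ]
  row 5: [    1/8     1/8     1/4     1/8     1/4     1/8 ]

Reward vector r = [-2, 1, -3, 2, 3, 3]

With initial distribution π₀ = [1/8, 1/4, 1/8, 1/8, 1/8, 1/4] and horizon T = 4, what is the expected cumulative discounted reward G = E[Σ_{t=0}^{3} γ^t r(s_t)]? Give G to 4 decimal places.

G = 1.9919

t=0: π = [0.1250, 0.2500, 0.1250, 0.1250, 0.1250, 0.2500], E[r] = 1.0000, γ^t·E[r] = 1.000000, running G = 1.000000
t=1: π = [0.1563, 0.1250, 0.1875, 0.1406, 0.1719, 0.2188], E[r] = 0.7031, γ^t·E[r] = 0.492188, running G = 1.492188
t=2: π = [0.1641, 0.1250, 0.1973, 0.1465, 0.1699, 0.1973], E[r] = 0.5996, γ^t·E[r] = 0.293809, running G = 1.785996
t=3: π = [0.1660, 0.1250, 0.1956, 0.1462, 0.1680, 0.1992], E[r] = 0.6003, γ^t·E[r] = 0.205917, running G = 1.991913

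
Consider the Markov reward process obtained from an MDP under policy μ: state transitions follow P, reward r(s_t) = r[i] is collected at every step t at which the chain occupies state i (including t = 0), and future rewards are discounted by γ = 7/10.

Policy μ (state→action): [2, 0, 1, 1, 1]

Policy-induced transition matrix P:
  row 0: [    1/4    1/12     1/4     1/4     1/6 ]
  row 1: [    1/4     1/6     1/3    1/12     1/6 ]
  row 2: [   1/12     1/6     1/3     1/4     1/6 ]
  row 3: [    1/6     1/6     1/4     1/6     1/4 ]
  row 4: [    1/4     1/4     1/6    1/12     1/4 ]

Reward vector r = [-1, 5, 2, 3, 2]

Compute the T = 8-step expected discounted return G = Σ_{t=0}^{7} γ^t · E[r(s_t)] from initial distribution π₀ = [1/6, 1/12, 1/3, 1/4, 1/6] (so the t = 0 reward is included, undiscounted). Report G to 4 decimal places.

G = 6.5538

t=0: π = [0.1667, 0.0833, 0.3333, 0.2500, 0.1667], E[r] = 2.0000, γ^t·E[r] = 2.000000, running G = 2.000000
t=1: π = [0.1736, 0.1667, 0.2708, 0.1875, 0.2014], E[r] = 2.1667, γ^t·E[r] = 1.516667, running G = 3.516667
t=2: π = [0.1892, 0.1690, 0.2697, 0.1730, 0.1991], E[r] = 2.1123, γ^t·E[r] = 1.035012, running G = 4.551678
t=3: π = [0.1906, 0.1675, 0.2700, 0.1742, 0.1977], E[r] = 2.1048, γ^t·E[r] = 0.721944, running G = 5.273622
t=4: π = [0.1905, 0.1673, 0.2700, 0.1746, 0.1977], E[r] = 2.1049, γ^t·E[r] = 0.505392, running G = 5.779014
t=5: π = [0.1905, 0.1673, 0.2700, 0.1746, 0.1977], E[r] = 2.1051, γ^t·E[r] = 0.353799, running G = 6.132813
t=6: π = [0.1905, 0.1673, 0.2700, 0.1746, 0.1977], E[r] = 2.1051, γ^t·E[r] = 0.247660, running G = 6.380473
t=7: π = [0.1905, 0.1673, 0.2700, 0.1746, 0.1977], E[r] = 2.1051, γ^t·E[r] = 0.173361, running G = 6.553834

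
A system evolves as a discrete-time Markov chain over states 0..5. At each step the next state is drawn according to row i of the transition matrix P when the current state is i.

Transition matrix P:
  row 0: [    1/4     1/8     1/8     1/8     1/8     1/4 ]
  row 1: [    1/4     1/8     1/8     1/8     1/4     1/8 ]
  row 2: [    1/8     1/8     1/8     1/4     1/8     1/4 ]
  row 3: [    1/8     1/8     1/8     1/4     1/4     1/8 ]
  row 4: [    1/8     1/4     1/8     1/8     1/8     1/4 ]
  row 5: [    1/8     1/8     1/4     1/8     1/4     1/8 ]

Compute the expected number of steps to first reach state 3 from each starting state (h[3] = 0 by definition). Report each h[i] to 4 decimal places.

First-step conditioning: h[3] = 0; for i ≠ 3, h[i] = 1 + Σ_k P[i][k]·h[k].
  h[0] = 1 + 1/4·h[0] + 1/8·h[1] + 1/8·h[2] + 1/8·h[4] + 1/4·h[5]
  h[1] = 1 + 1/4·h[0] + 1/8·h[1] + 1/8·h[2] + 1/4·h[4] + 1/8·h[5]
  h[2] = 1 + 1/8·h[0] + 1/8·h[1] + 1/8·h[2] + 1/8·h[4] + 1/4·h[5]
  h[4] = 1 + 1/8·h[0] + 1/4·h[1] + 1/8·h[2] + 1/8·h[4] + 1/4·h[5]
  h[5] = 1 + 1/8·h[0] + 1/8·h[1] + 1/4·h[2] + 1/4·h[4] + 1/8·h[5]
Solving the 5×5 linear system over states ≠ 3 gives exactly h = [36352/5229, 36416/5229, 4544/747, 0, 4040/581, 35848/5229] (h[3] = 0 is the target).

h = [6.9520, 6.9642, 6.0830, 0.0000, 6.9535, 6.8556]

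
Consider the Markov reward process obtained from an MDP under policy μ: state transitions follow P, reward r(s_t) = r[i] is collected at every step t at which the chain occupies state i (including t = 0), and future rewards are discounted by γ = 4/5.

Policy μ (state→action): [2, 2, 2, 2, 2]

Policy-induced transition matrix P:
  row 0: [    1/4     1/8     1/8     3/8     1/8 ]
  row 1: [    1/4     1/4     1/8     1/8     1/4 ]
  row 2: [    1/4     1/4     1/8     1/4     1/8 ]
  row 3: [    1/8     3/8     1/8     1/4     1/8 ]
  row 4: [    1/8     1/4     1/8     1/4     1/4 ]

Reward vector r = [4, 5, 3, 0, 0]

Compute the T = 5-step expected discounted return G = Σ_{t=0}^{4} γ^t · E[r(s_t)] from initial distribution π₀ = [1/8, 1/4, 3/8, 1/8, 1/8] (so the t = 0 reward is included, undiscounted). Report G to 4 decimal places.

G = 8.6824

t=0: π = [0.1250, 0.2500, 0.3750, 0.1250, 0.1250], E[r] = 2.8750, γ^t·E[r] = 2.875000, running G = 2.875000
t=1: π = [0.2188, 0.2500, 0.1250, 0.2344, 0.1719], E[r] = 2.5000, γ^t·E[r] = 2.000000, running G = 4.875000
t=2: π = [0.1992, 0.2520, 0.1250, 0.2461, 0.1777], E[r] = 2.4316, γ^t·E[r] = 1.556250, running G = 6.431250
t=3: π = [0.1970, 0.2559, 0.1250, 0.2434, 0.1787], E[r] = 2.4424, γ^t·E[r] = 1.250500, running G = 7.681750
t=4: π = [0.1972, 0.2558, 0.1250, 0.2426, 0.1793], E[r] = 2.4429, γ^t·E[r] = 1.000625, running G = 8.682375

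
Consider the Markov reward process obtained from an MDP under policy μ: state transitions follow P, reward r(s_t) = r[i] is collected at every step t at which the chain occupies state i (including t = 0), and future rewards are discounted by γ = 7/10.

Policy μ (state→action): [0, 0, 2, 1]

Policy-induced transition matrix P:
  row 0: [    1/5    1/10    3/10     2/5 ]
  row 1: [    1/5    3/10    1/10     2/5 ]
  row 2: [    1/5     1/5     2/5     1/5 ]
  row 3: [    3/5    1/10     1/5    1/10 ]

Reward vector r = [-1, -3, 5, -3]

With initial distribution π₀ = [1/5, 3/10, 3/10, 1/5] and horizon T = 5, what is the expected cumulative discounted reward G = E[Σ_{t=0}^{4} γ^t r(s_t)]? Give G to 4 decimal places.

t=0: π = [0.2000, 0.3000, 0.3000, 0.2000], E[r] = -0.2000, γ^t·E[r] = -0.200000, running G = -0.200000
t=1: π = [0.2800, 0.1900, 0.2500, 0.2800], E[r] = -0.4400, γ^t·E[r] = -0.308000, running G = -0.508000
t=2: π = [0.3120, 0.1630, 0.2590, 0.2660], E[r] = -0.3040, γ^t·E[r] = -0.148960, running G = -0.656960
t=3: π = [0.3064, 0.1585, 0.2667, 0.2684], E[r] = -0.2536, γ^t·E[r] = -0.086985, running G = -0.743945
t=4: π = [0.3074, 0.1584, 0.2681, 0.2661], E[r] = -0.2402, γ^t·E[r] = -0.057682, running G = -0.801626

G = -0.8016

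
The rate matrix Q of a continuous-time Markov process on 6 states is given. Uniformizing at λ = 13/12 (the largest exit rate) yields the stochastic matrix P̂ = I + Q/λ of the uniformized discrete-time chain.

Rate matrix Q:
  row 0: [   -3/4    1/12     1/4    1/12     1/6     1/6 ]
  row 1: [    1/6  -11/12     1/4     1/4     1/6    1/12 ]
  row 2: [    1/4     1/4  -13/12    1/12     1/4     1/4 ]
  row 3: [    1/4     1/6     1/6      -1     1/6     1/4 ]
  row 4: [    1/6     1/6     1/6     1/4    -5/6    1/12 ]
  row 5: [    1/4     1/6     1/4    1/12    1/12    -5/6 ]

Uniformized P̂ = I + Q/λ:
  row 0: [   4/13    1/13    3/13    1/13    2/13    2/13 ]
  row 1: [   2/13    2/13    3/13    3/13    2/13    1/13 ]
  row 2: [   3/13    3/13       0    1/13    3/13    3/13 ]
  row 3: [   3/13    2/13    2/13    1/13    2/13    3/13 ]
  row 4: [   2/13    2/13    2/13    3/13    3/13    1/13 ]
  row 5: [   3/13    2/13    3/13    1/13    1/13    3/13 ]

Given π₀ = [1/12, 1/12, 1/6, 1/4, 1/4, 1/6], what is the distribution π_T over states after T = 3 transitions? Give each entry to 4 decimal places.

π = [0.2236, 0.1501, 0.1684, 0.1254, 0.1673, 0.1653]

t=0: π = [0.0833, 0.0833, 0.1667, 0.2500, 0.2500, 0.1667]
t=1: π = [0.2115, 0.1603, 0.1538, 0.1282, 0.1731, 0.1731]
t=2: π = [0.2214, 0.1494, 0.1721, 0.1282, 0.1657, 0.1632]
t=3: π = [0.2236, 0.1501, 0.1684, 0.1254, 0.1673, 0.1653]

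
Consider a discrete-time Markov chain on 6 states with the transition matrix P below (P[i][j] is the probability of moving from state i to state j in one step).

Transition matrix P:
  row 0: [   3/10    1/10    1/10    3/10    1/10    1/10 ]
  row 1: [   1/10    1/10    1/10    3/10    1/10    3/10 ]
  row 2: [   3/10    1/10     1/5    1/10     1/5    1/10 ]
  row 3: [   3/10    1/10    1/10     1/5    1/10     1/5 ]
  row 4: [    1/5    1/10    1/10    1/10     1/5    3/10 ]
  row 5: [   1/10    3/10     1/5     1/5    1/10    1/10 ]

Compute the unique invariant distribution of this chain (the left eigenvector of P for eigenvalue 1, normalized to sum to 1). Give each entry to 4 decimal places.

Balance equations π_j = Σ_i π_i·P[i][j]:
  π_0 = 3/10·π_0 + 1/10·π_1 + 3/10·π_2 + 3/10·π_3 + 1/5·π_4 + 1/10·π_5
  π_1 = 1/10·π_0 + 1/10·π_1 + 1/10·π_2 + 1/10·π_3 + 1/10·π_4 + 3/10·π_5
  π_2 = 1/10·π_0 + 1/10·π_1 + 1/5·π_2 + 1/10·π_3 + 1/10·π_4 + 1/5·π_5
  π_3 = 3/10·π_0 + 3/10·π_1 + 1/10·π_2 + 1/5·π_3 + 1/10·π_4 + 1/5·π_5
  π_4 = 1/10·π_0 + 1/10·π_1 + 1/5·π_2 + 1/10·π_3 + 1/5·π_4 + 1/10·π_5
  normalize: π_0 + π_1 + π_2 + π_3 + π_4 + π_5 = 1
Solving the linear system gives exactly π = [19501/86326, 11621/86326, 5626/43163, 9084/43163, 5421/43163, 7471/43163].

π = [0.2259, 0.1346, 0.1303, 0.2105, 0.1256, 0.1731]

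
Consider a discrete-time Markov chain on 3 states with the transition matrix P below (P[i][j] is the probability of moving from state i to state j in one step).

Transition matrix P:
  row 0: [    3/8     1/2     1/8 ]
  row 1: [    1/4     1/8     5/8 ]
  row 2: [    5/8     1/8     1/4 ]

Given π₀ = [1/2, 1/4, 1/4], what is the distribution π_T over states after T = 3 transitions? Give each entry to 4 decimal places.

π = [0.4194, 0.2773, 0.3032]

t=0: π = [0.5000, 0.2500, 0.2500]
t=1: π = [0.4063, 0.3125, 0.2813]
t=2: π = [0.4063, 0.2773, 0.3164]
t=3: π = [0.4194, 0.2773, 0.3032]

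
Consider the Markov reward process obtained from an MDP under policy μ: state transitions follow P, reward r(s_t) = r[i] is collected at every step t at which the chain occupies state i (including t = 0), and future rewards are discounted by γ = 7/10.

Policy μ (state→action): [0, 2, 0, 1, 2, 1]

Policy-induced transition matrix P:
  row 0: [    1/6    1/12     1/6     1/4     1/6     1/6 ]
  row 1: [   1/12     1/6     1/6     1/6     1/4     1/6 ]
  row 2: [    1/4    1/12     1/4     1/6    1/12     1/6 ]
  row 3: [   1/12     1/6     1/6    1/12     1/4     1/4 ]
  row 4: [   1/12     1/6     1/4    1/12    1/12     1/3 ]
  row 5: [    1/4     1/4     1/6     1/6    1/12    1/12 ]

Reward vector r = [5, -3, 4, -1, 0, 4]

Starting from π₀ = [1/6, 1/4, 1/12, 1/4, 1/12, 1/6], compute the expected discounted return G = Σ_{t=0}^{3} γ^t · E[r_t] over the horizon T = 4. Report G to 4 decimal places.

t=0: π = [0.1667, 0.2500, 0.0833, 0.2500, 0.0833, 0.1667], E[r] = 0.8333, γ^t·E[r] = 0.833333, running G = 0.833333
t=1: π = [0.1389, 0.1597, 0.1806, 0.1528, 0.1806, 0.1875], E[r] = 1.5347, γ^t·E[r] = 1.074306, running G = 1.907639
t=2: π = [0.1563, 0.1557, 0.1968, 0.1505, 0.1470, 0.1939], E[r] = 1.7263, γ^t·E[r] = 0.845874, running G = 2.753513
t=3: π = [0.1615, 0.1534, 0.1953, 0.1549, 0.1474, 0.1875], E[r] = 1.7236, γ^t·E[r] = 0.591202, running G = 3.344715

G = 3.3447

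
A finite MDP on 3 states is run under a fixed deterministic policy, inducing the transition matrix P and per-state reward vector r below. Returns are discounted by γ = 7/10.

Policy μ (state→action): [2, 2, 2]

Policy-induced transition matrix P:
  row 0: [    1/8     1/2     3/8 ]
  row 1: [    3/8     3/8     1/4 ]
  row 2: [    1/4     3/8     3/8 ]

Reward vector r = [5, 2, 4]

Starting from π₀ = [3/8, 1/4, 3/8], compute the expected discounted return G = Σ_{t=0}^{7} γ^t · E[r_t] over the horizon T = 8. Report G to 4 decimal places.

G = 11.2276

t=0: π = [0.3750, 0.2500, 0.3750], E[r] = 3.8750, γ^t·E[r] = 3.875000, running G = 3.875000
t=1: π = [0.2344, 0.4219, 0.3438], E[r] = 3.3906, γ^t·E[r] = 2.373438, running G = 6.248438
t=2: π = [0.2734, 0.4043, 0.3223], E[r] = 3.4648, γ^t·E[r] = 1.697773, running G = 7.946211
t=3: π = [0.2664, 0.4092, 0.3245], E[r] = 3.4480, γ^t·E[r] = 1.182663, running G = 9.128874
t=4: π = [0.2679, 0.4083, 0.3239], E[r] = 3.4513, γ^t·E[r] = 0.828648, running G = 9.957523
t=5: π = [0.2676, 0.4085, 0.3240], E[r] = 3.4506, γ^t·E[r] = 0.579941, running G = 10.537464
t=6: π = [0.2676, 0.4084, 0.3239], E[r] = 3.4507, γ^t·E[r] = 0.405975, running G = 10.943438
t=7: π = [0.2676, 0.4085, 0.3239], E[r] = 3.4507, γ^t·E[r] = 0.284180, running G = 11.227618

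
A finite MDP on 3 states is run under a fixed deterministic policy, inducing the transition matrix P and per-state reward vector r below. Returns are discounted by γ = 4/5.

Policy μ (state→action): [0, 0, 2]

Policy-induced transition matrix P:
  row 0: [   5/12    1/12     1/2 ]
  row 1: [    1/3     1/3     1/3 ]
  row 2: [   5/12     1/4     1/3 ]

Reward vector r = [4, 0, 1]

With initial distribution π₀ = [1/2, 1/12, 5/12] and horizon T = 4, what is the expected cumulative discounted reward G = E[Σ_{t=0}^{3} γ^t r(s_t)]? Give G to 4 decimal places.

t=0: π = [0.5000, 0.0833, 0.4167], E[r] = 2.4167, γ^t·E[r] = 2.416667, running G = 2.416667
t=1: π = [0.4097, 0.1736, 0.4167], E[r] = 2.0556, γ^t·E[r] = 1.644444, running G = 4.061111
t=2: π = [0.4022, 0.1962, 0.4016], E[r] = 2.0104, γ^t·E[r] = 1.286667, running G = 5.347778
t=3: π = [0.4003, 0.1993, 0.4004], E[r] = 2.0016, γ^t·E[r] = 1.024840, running G = 6.372617

G = 6.3726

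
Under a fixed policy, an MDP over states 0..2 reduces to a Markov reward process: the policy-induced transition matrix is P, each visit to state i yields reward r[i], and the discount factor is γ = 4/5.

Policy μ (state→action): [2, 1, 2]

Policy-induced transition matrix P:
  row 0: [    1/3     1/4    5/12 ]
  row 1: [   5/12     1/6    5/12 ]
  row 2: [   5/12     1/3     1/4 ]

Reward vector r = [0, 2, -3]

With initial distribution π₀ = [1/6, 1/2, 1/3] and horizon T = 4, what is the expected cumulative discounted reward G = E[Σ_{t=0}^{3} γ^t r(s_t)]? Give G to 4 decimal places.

G = -1.1245

t=0: π = [0.1667, 0.5000, 0.3333], E[r] = 0.0000, γ^t·E[r] = 0.000000, running G = 0.000000
t=1: π = [0.4028, 0.2361, 0.3611], E[r] = -0.6111, γ^t·E[r] = -0.488889, running G = -0.488889
t=2: π = [0.3831, 0.2604, 0.3565], E[r] = -0.5486, γ^t·E[r] = -0.351111, running G = -0.840000
t=3: π = [0.3847, 0.2580, 0.3573], E[r] = -0.5557, γ^t·E[r] = -0.284543, running G = -1.124543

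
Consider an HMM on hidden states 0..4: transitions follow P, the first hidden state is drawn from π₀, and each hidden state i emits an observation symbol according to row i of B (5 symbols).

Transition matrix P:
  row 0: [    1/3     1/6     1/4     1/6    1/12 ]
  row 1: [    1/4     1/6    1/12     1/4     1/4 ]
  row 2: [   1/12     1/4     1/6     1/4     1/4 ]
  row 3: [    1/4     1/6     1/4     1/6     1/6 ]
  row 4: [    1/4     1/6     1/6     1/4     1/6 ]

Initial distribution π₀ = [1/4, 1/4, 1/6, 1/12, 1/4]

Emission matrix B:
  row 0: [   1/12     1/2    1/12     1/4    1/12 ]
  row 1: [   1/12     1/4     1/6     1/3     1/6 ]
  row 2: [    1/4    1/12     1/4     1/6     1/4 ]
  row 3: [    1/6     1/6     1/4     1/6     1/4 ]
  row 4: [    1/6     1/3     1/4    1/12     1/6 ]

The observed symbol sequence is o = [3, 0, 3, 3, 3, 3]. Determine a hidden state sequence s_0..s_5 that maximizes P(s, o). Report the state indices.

t=0: δ = [6.250e-02, 8.333e-02, 2.778e-02, 1.389e-02, 2.083e-02]  (obs o_0=3)
t=1: δ = [1.736e-03, 1.157e-03, 3.906e-03, 3.472e-03, 3.472e-03]  ψ = [0, 1, 0, 1, 1]  (obs o_1=0)
t=2: δ = [2.170e-04, 3.255e-04, 1.447e-04, 1.628e-04, 8.138e-05]  ψ = [3, 2, 3, 2, 2]  (obs o_2=3)
t=3: δ = [2.035e-05, 1.808e-05, 9.042e-06, 1.356e-05, 6.782e-06]  ψ = [1, 1, 0, 1, 1]  (obs o_3=3)
t=4: δ = [1.695e-06, 1.130e-06, 8.477e-07, 7.535e-07, 3.768e-07]  ψ = [0, 0, 0, 1, 1]  (obs o_4=3)
t=5: δ = [1.413e-07, 9.419e-08, 7.064e-08, 4.710e-08, 2.355e-08]  ψ = [0, 0, 0, 0, 1]  (obs o_5=3)
backtrack: best end state = 0; path = [0, 2, 1, 0, 0, 0]

path = [0, 2, 1, 0, 0, 0]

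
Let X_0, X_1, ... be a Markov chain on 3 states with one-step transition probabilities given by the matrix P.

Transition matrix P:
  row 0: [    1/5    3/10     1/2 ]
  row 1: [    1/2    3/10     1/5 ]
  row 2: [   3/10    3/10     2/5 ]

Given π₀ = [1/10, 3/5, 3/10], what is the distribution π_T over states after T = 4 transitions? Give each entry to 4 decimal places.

π = [0.3272, 0.3000, 0.3728]

t=0: π = [0.1000, 0.6000, 0.3000]
t=1: π = [0.4100, 0.3000, 0.2900]
t=2: π = [0.3190, 0.3000, 0.3810]
t=3: π = [0.3281, 0.3000, 0.3719]
t=4: π = [0.3272, 0.3000, 0.3728]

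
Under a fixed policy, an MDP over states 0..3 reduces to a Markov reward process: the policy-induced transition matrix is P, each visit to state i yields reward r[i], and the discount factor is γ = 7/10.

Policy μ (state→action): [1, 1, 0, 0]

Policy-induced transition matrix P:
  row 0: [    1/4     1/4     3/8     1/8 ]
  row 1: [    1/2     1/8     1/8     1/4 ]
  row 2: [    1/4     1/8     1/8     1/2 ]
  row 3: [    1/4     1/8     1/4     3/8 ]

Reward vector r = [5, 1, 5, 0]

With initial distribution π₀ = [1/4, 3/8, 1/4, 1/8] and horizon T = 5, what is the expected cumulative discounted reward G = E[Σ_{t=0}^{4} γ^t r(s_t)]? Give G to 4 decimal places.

t=0: π = [0.2500, 0.3750, 0.2500, 0.1250], E[r] = 2.8750, γ^t·E[r] = 2.875000, running G = 2.875000
t=1: π = [0.3438, 0.1563, 0.2031, 0.2969], E[r] = 2.8906, γ^t·E[r] = 2.023438, running G = 4.898438
t=2: π = [0.2891, 0.1680, 0.2480, 0.2949], E[r] = 2.8535, γ^t·E[r] = 1.398223, running G = 6.296660
t=3: π = [0.2920, 0.1611, 0.2341, 0.3127], E[r] = 2.7917, γ^t·E[r] = 0.957570, running G = 7.254230
t=4: π = [0.2903, 0.1615, 0.2371, 0.3111], E[r] = 2.7984, γ^t·E[r] = 0.671889, running G = 7.926118

G = 7.9261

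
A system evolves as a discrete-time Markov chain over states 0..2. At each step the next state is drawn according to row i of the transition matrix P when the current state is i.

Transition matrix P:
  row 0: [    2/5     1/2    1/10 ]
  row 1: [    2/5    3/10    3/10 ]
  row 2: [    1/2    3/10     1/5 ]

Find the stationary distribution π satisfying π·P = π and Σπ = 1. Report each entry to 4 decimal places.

π = [0.4196, 0.3839, 0.1964]

Balance equations π_j = Σ_i π_i·P[i][j]:
  π_0 = 2/5·π_0 + 2/5·π_1 + 1/2·π_2
  π_1 = 1/2·π_0 + 3/10·π_1 + 3/10·π_2
  normalize: π_0 + π_1 + π_2 = 1
Solving the linear system gives exactly π = [47/112, 43/112, 11/56].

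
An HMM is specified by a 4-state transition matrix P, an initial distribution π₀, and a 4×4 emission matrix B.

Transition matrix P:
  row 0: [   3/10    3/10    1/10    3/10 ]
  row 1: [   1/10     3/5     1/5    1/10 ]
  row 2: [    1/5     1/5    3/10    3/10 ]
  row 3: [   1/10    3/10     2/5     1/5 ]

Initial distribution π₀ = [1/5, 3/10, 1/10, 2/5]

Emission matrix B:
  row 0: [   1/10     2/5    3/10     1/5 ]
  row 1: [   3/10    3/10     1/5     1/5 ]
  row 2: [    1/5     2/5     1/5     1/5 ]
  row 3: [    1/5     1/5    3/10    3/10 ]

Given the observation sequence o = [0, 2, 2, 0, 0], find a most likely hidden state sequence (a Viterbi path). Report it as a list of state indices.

t=0: δ = [2.000e-02, 9.000e-02, 2.000e-02, 8.000e-02]  (obs o_0=0)
t=1: δ = [2.700e-03, 1.080e-02, 6.400e-03, 4.800e-03]  ψ = [1, 1, 3, 3]  (obs o_1=2)
t=2: δ = [3.840e-04, 1.296e-03, 4.320e-04, 5.760e-04]  ψ = [2, 1, 1, 2]  (obs o_2=2)
t=3: δ = [1.296e-05, 2.333e-04, 5.184e-05, 2.592e-05]  ψ = [1, 1, 1, 1]  (obs o_3=0)
t=4: δ = [2.333e-06, 4.199e-05, 9.331e-06, 4.666e-06]  ψ = [1, 1, 1, 1]  (obs o_4=0)
backtrack: best end state = 1; path = [1, 1, 1, 1, 1]

path = [1, 1, 1, 1, 1]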